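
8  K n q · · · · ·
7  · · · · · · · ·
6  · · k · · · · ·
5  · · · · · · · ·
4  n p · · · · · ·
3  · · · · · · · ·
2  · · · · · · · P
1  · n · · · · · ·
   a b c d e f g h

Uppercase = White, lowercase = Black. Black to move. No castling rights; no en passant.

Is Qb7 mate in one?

yes

After Qb7: white king on a8; in check: yes, from the black queen on b7.
King squares — a7: attacked by Qb7; b7: attacked by Kc6; b8: attacked by Qb7.
White has no legal moves → checkmate.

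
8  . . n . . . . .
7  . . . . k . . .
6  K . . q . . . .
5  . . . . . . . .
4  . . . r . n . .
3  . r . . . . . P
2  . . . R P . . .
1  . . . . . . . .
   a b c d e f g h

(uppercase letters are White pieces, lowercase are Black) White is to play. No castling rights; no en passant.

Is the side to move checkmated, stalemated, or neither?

White to move; white king on a6.
In check: yes, from the black queen on d6.
King squares — a5: available; b5: attacked by Rb3; b6: attacked by Rb3; a7: attacked by Nc8; b7: attacked by Rb3.
Legal moves for White: Ka5.
White is in check but has 1 legal move → neither.

neither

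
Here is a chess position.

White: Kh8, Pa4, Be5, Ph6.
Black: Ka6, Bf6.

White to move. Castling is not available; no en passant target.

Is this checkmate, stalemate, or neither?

neither

White to move; white king on h8.
In check: yes, from the black bishop on f6.
Legal moves for White: Kg8, Kh7, Bxf6.
White is in check but has 3 legal moves → neither.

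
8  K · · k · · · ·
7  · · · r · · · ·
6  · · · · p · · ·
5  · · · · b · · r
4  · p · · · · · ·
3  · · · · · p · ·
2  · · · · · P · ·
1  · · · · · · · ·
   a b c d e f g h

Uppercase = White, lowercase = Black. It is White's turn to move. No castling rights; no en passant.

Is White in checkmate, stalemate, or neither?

White to move; white king on a8.
In check: no.
King squares — a7: attacked by Rd7; b7: attacked by Rd7; b8: attacked by Be5.
Legal moves for White: none.
Not in check and no legal moves → stalemate.

stalemate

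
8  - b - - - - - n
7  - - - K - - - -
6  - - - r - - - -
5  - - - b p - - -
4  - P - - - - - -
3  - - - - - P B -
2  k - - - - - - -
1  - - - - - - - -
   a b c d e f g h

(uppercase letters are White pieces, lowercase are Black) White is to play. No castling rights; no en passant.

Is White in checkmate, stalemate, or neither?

White to move; white king on d7.
In check: yes, from the black rook on d6.
King squares — c6: attacked by Bd5; d6: attacked by Bb8; e6: attacked by Bd5; c7: attacked by Bb8; e7: available; c8: available; d8: attacked by Rd6; e8: available.
Legal moves for White: Ke8, Kc8, Ke7.
White is in check but has 3 legal moves → neither.

neither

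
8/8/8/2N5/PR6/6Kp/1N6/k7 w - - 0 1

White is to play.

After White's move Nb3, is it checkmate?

no

After Nb3: black king on a1; in check: yes, from the white knight on b3.
Black has 3 legal replies: Kxb2, Ka2, Kb1.
In check but a legal move exists → not checkmate.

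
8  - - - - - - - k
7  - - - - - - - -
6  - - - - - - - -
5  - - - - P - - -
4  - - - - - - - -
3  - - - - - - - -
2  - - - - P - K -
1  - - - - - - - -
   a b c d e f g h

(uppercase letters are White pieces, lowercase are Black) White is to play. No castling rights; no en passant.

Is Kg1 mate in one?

no

After Kg1: black king on h8; in check: no.
Black is not in check, so this cannot be checkmate.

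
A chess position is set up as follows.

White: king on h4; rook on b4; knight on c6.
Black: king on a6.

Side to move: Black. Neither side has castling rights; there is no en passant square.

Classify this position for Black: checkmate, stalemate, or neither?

Black to move; black king on a6.
In check: no.
King squares — a5: attacked by Nc6; b5: attacked by Rb4; b6: attacked by Rb4; a7: attacked by Nc6; b7: attacked by Rb4.
Legal moves for Black: none.
Not in check and no legal moves → stalemate.

stalemate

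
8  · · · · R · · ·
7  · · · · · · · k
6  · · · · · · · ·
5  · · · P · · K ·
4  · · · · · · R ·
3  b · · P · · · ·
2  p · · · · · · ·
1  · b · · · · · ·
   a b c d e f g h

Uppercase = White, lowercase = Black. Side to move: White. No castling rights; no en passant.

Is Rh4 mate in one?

After Rh4: black king on h7; in check: yes, from the white rook on h4.
Black has 1 legal reply: Kg7.
In check but a legal move exists → not checkmate.

no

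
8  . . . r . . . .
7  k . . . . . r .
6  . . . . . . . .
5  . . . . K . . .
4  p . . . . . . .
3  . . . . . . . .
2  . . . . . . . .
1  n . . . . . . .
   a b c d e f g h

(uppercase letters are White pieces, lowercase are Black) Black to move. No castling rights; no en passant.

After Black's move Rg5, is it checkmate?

no

After Rg5: white king on e5; in check: yes, from the black rook on g5.
White has 4 legal replies: Kf6, Ke6, Kf4, Ke4.
In check but a legal move exists → not checkmate.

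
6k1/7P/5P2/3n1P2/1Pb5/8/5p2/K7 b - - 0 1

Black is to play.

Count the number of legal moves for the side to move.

Black to move; king on g8.
In check: yes, from the white pawn on h7.
Legal moves: Kh8, Kf8, Kxh7, Kf7.
Count: 4.

4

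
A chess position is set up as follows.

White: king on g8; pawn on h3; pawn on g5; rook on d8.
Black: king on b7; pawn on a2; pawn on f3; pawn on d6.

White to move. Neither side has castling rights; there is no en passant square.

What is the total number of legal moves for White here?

14

White to move; king on g8.
In check: no.
Legal moves: Kh8, Kf8, Kh7, Kg7, Kf7, Rf8, Re8, Rc8, Rb8+, Ra8, Rd7+, Rxd6, g6, h4.
Count: 14.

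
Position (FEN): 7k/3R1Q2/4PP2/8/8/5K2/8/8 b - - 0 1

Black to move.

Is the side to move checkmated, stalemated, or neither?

stalemate

Black to move; black king on h8.
In check: no.
King squares — g7: attacked by Pf6; h7: attacked by Qf7; g8: attacked by Qf7.
Legal moves for Black: none.
Not in check and no legal moves → stalemate.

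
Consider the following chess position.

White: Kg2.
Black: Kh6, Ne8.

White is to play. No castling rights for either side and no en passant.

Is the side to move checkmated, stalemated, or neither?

neither

White to move; white king on g2.
In check: no.
Legal moves for White: Kh3, Kg3, Kf3, Kh2, Kf2, Kh1, Kg1, Kf1.
White has 8 legal moves and is not in check → neither.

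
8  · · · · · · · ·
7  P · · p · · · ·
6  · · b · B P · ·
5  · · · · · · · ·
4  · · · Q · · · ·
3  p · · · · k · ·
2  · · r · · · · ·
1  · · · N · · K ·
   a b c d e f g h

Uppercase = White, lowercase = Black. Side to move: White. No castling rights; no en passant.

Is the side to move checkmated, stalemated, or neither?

White to move; white king on g1.
In check: no.
Legal moves for White include: Bg8, Bf7, Bxd7, Bf5, Bd5+, Bg4+, Bc4, Bh3, Bb3, Ba2, Qxd7, Qd6, Qb6, Qe5, Qd5+, Qc5, Qh4, Qg4#, ... (list truncated; more exist).
White has legal moves and is not in check → neither.

neither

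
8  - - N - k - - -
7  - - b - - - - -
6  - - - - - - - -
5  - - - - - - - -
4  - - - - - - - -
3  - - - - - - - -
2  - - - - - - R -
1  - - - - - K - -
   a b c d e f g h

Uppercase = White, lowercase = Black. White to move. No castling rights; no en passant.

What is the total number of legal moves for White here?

White to move; king on f1.
In check: no.
Legal moves: Ne7, Na7, Nd6+, Nb6, Rg8+, Rg7, Rg6, Rg5, Rg4, Rg3, Rh2, Rf2, Re2+, Rd2, Rc2, Rb2, Ra2, Rg1, Kf2, Ke2, Kg1, Ke1.
Count: 22.

22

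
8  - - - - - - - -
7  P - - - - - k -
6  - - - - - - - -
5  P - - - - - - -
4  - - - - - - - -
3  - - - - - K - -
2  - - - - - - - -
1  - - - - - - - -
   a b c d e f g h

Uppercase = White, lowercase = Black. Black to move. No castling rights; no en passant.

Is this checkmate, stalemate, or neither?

Black to move; black king on g7.
In check: no.
Legal moves for Black: Kh8, Kg8, Kf8, Kh7, Kf7, Kh6, Kg6, Kf6.
Black has 8 legal moves and is not in check → neither.

neither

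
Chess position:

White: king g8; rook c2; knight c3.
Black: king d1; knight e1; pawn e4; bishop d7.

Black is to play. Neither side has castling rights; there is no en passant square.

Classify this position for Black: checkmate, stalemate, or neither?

neither

Black to move; black king on d1.
In check: yes, from the white knight on c3.
King squares — c1: attacked by Rc2; e1: own knight; c2: available; d2: attacked by Rc2; e2: attacked by Rc2.
Legal moves for Black: Kxc2.
Black is in check but has 1 legal move → neither.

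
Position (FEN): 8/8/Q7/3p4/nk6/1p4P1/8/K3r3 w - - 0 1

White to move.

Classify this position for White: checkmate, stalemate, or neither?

White to move; white king on a1.
In check: yes, from the black rook on e1.
King squares — b1: attacked by Re1; a2: attacked by Pb3; b2: attacked by Na4.
Legal moves for White: none.
In check with no legal moves → checkmate.

checkmate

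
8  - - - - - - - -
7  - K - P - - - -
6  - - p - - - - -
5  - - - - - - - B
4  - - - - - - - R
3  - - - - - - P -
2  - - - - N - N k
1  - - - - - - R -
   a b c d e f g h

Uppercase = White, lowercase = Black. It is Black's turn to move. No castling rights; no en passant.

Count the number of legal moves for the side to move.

Black to move; king on h2.
In check: yes, from the white rook on h4.
Legal moves: none.
Count: 0.

0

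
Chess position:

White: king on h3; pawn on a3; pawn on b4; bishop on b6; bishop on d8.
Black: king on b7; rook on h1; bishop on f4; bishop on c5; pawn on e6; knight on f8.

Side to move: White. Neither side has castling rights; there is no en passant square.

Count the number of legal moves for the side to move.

2

White to move; king on h3.
In check: yes, from the black rook on h1.
Legal moves: Kg4, Kg2.
Count: 2.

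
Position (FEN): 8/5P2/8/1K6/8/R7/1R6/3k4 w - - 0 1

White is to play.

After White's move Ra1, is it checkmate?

After Ra1: black king on d1; in check: yes, from the white rook on a1.
King squares — c1: attacked by Ra1; e1: attacked by Ra1; c2: attacked by Rb2; d2: attacked by Rb2; e2: attacked by Rb2.
Black has no legal moves → checkmate.

yes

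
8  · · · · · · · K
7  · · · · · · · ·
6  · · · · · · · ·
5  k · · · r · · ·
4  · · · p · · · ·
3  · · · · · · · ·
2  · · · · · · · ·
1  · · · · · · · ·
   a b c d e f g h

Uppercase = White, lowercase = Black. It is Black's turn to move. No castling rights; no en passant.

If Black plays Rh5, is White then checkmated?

no

After Rh5: white king on h8; in check: yes, from the black rook on h5.
White has 2 legal replies: Kg8, Kg7.
In check but a legal move exists → not checkmate.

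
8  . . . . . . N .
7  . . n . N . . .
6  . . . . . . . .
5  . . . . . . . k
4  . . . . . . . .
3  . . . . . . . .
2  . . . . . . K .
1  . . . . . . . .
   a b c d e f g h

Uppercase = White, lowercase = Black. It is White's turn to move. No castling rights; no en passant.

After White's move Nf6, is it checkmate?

no

After Nf6: black king on h5; in check: yes, from the white knight on f6.
Black has 3 legal replies: Kh6, Kg5, Kh4.
In check but a legal move exists → not checkmate.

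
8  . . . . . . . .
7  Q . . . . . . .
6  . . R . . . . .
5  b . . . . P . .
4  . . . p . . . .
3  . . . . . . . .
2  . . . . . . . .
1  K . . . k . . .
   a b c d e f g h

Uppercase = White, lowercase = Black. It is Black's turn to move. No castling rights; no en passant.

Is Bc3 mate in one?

no

After Bc3: white king on a1; in check: yes, from the black bishop on c3.
White has 3 legal replies: Ka2, Kb1, Rxc3.
In check but a legal move exists → not checkmate.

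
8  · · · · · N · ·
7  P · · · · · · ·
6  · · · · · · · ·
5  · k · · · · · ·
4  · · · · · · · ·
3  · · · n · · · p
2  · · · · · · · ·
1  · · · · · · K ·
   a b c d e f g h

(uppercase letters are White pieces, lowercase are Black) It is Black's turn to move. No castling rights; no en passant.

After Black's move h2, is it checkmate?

After h2: white king on g1; in check: yes, from the black pawn on h2.
White has 4 legal replies: Kxh2, Kg2, Kh1, Kf1.
In check but a legal move exists → not checkmate.

no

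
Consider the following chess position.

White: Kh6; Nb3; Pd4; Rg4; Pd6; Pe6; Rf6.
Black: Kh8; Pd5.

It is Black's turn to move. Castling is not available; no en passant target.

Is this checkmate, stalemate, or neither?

Black to move; black king on h8.
In check: no.
King squares — g7: attacked by Rg4; h7: attacked by Kh6; g8: attacked by Rg4.
Legal moves for Black: none.
Not in check and no legal moves → stalemate.

stalemate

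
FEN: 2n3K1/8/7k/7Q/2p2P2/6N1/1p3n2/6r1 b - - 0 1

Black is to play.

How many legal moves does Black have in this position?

0

Black to move; king on h6.
In check: yes, from the white queen on h5.
Legal moves: none.
Count: 0.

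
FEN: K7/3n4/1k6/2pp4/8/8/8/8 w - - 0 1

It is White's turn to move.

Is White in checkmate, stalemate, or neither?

stalemate

White to move; white king on a8.
In check: no.
King squares — a7: attacked by Kb6; b7: attacked by Kb6; b8: attacked by Nd7.
Legal moves for White: none.
Not in check and no legal moves → stalemate.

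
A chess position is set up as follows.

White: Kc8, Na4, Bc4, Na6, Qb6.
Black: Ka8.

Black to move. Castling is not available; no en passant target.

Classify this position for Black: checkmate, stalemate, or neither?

stalemate

Black to move; black king on a8.
In check: no.
King squares — a7: attacked by Qb6; b7: attacked by Qb6; b8: attacked by Na6.
Legal moves for Black: none.
Not in check and no legal moves → stalemate.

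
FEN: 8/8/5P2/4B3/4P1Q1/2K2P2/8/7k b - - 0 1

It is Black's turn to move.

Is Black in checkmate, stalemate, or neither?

Black to move; black king on h1.
In check: no.
King squares — g1: attacked by Qg4; g2: attacked by Qg4; h2: attacked by Be5.
Legal moves for Black: none.
Not in check and no legal moves → stalemate.

stalemate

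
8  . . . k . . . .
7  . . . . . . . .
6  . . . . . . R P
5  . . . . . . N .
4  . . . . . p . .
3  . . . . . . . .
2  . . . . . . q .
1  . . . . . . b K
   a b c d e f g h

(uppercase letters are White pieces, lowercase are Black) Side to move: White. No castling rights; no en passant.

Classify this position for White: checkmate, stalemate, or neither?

White to move; white king on h1.
In check: yes, from the black queen on g2.
Legal moves for White: Kxg2.
White is in check but has 1 legal move → neither.

neither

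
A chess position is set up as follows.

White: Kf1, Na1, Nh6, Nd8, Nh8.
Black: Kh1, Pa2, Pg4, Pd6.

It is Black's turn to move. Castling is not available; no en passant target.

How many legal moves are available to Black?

Black to move; king on h1.
In check: no.
Legal moves: Kh2, d5, g3.
Count: 3.

3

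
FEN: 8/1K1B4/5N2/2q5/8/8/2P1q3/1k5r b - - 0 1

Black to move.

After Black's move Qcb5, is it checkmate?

After Qcb5: white king on b7; in check: yes, from the black queen on b5.
White has 5 legal replies: Kc8, Ka8, Kc7, Ka7, Bxb5.
In check but a legal move exists → not checkmate.

no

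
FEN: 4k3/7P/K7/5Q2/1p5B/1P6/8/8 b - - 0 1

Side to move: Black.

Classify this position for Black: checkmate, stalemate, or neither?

Black to move; black king on e8.
In check: no.
King squares — d7: attacked by Qf5; e7: attacked by Bh4; f7: attacked by Qf5; d8: attacked by Bh4; f8: attacked by Qf5.
Legal moves for Black: none.
Not in check and no legal moves → stalemate.

stalemate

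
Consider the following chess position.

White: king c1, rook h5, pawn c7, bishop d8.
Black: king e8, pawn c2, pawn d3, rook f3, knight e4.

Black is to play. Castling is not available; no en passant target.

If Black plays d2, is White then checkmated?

no

After d2: white king on c1; in check: yes, from the black pawn on d2.
White has 2 legal replies: Kxc2, Kb2.
In check but a legal move exists → not checkmate.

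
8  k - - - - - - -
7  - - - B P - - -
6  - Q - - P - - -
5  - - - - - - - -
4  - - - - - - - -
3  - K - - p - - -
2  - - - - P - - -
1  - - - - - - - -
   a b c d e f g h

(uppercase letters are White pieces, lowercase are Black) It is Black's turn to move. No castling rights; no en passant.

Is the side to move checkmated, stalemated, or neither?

stalemate

Black to move; black king on a8.
In check: no.
King squares — a7: attacked by Qb6; b7: attacked by Qb6; b8: attacked by Qb6.
Legal moves for Black: none.
Not in check and no legal moves → stalemate.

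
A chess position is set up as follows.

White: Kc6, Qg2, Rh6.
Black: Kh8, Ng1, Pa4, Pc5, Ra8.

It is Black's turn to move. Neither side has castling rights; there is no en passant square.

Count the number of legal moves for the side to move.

Black to move; king on h8.
In check: yes, from the white rook on h6.
Legal moves: none.
Count: 0.

0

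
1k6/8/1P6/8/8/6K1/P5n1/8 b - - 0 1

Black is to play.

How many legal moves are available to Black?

7

Black to move; king on b8.
In check: no.
Legal moves: Kc8, Ka8, Kb7, Nh4, Nf4, Ne3, Ne1.
Count: 7.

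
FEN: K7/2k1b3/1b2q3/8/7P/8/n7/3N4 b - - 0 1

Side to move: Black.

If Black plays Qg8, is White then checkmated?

yes

After Qg8: white king on a8; in check: yes, from the black queen on g8.
King squares — a7: attacked by Bb6; b7: attacked by Kc7; b8: attacked by Kc7.
White has no legal moves → checkmate.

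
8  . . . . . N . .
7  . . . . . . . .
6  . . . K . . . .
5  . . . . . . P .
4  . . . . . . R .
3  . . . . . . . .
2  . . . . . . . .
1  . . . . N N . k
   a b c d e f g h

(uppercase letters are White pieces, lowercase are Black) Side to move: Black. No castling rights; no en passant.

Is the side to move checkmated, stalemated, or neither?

stalemate

Black to move; black king on h1.
In check: no.
King squares — g1: attacked by Rg4; g2: attacked by Ne1; h2: attacked by Nf1.
Legal moves for Black: none.
Not in check and no legal moves → stalemate.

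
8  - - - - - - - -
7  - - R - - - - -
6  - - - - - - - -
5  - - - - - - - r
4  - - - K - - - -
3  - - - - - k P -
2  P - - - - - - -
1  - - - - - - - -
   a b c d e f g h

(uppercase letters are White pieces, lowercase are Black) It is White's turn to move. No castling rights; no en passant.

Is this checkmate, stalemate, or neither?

neither

White to move; white king on d4.
In check: no.
Legal moves for White include: Rc8, Rh7, Rg7, Rf7+, Re7, Rd7, Rb7, Ra7, Rc6, Rc5, Rc4, Rc3+, Rc2, Rc1, Kc4, Kd3, Kc3, g4, ... (list truncated; more exist).
White has legal moves and is not in check → neither.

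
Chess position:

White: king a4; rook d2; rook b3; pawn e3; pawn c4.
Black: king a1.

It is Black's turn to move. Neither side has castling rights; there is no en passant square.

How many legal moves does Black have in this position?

0

Black to move; king on a1.
In check: no.
Legal moves: none.
Count: 0.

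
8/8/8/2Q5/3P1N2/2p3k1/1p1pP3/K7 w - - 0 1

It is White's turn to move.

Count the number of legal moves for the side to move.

White to move; king on a1.
In check: yes, from the black pawn on b2.
Legal moves: Ka2, Kb1.
Count: 2.

2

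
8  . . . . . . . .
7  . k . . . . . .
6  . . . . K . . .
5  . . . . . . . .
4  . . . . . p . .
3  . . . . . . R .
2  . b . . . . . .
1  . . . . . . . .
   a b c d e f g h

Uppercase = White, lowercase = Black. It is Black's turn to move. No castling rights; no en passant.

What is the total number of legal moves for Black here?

19

Black to move; king on b7.
In check: no.
Legal moves: Kc8, Kb8, Ka8, Kc7, Ka7, Kc6, Kb6, Ka6, Bh8, Bg7, Bf6, Be5, Bd4, Bc3, Ba3, Bc1, Ba1, fxg3, f3.
Count: 19.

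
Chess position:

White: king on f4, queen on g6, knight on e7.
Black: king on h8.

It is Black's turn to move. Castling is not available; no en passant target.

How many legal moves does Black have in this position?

Black to move; king on h8.
In check: no.
Legal moves: none.
Count: 0.

0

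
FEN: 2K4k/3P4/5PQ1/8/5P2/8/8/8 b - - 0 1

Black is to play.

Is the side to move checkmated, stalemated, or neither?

Black to move; black king on h8.
In check: no.
King squares — g7: attacked by Pf6; h7: attacked by Qg6; g8: attacked by Qg6.
Legal moves for Black: none.
Not in check and no legal moves → stalemate.

stalemate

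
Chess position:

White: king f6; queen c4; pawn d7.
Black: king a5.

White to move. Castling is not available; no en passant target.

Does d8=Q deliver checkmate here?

After d8=Q: black king on a5; in check: yes, from the white queen on d8.
King squares — a4: attacked by Qc4; b4: attacked by Qc4; b5: attacked by Qc4; a6: attacked by Qc4; b6: attacked by Qd8.
Black has no legal moves → checkmate.

yes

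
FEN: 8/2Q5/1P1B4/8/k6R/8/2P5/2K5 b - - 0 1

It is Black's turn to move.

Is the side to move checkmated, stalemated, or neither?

neither

Black to move; black king on a4.
In check: yes, from the white rook on h4.
King squares — a3: attacked by Bd6; b3: attacked by Pc2; b4: attacked by Rh4; a5: available; b5: available.
Legal moves for Black: Kb5, Ka5.
Black is in check but has 2 legal moves → neither.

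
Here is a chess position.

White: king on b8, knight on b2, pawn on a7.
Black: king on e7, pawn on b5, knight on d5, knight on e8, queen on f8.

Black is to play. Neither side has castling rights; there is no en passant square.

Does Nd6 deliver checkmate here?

yes

After Nd6: white king on b8; in check: yes, from the black queen on f8.
King squares — a7: own pawn; b7: attacked by Nd6; c7: attacked by Nd5; a8: attacked by Qf8; c8: attacked by Nd6.
White has no legal moves → checkmate.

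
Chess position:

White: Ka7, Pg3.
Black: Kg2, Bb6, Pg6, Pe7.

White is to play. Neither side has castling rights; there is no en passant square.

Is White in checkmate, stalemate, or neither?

neither

White to move; white king on a7.
In check: yes, from the black bishop on b6.
King squares — a6: available; b6: available; b7: available; a8: available; b8: available.
Legal moves for White: Kb8, Ka8, Kb7, Kxb6, Ka6.
White is in check but has 5 legal moves → neither.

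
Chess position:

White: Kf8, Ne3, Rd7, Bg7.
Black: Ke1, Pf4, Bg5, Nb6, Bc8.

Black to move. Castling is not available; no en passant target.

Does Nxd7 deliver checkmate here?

After Nxd7: white king on f8; in check: yes, from the black knight on d7.
White has 3 legal replies: Kg8, Ke8, Kf7.
In check but a legal move exists → not checkmate.

no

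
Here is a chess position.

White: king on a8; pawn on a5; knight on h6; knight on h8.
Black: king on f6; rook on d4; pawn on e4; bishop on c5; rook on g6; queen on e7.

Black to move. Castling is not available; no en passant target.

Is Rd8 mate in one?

yes

After Rd8: white king on a8; in check: yes, from the black rook on d8.
King squares — a7: attacked by Bc5; b7: attacked by Qe7; b8: attacked by Rd8.
White has no legal moves → checkmate.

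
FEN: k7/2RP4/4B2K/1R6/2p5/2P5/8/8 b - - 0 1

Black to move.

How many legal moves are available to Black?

0

Black to move; king on a8.
In check: no.
Legal moves: none.
Count: 0.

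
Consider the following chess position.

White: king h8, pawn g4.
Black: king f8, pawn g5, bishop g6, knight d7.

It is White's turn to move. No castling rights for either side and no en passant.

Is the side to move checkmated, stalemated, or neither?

stalemate

White to move; white king on h8.
In check: no.
King squares — g7: attacked by Kf8; h7: attacked by Bg6; g8: attacked by Kf8.
Legal moves for White: none.
Not in check and no legal moves → stalemate.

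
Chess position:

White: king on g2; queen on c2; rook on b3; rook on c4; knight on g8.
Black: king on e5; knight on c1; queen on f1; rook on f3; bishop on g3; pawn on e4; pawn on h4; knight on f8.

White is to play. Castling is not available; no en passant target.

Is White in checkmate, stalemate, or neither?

White to move; white king on g2.
In check: yes, from the black queen on f1.
King squares — f1: attacked by Rf3; g1: attacked by Qf1; h1: attacked by Qf1; f2: attacked by Qf1; h2: attacked by Bg3; f3: attacked by Qf1; g3: attacked by Rf3; h3: attacked by Qf1.
Legal moves for White: none.
In check with no legal moves → checkmate.

checkmate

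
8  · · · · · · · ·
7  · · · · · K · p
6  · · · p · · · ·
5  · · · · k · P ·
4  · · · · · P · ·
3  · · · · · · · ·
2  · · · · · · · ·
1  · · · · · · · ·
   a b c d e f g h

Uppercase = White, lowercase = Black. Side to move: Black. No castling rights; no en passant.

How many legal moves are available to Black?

Black to move; king on e5.
In check: yes, from the white pawn on f4.
Legal moves: Kf5, Kd5, Kxf4, Ke4, Kd4.
Count: 5.

5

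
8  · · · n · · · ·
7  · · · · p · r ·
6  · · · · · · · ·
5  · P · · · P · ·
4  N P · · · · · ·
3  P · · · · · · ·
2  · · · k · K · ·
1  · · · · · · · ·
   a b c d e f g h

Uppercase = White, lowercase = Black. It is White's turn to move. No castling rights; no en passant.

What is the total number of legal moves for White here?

White to move; king on f2.
In check: no.
Legal moves: Nb6, Nc5, Nc3, Nb2, Kf3, Kf1, f6, b6.
Count: 8.

8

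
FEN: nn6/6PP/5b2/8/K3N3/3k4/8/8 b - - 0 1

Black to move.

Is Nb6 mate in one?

After Nb6: white king on a4; in check: yes, from the black knight on b6.
White has 5 legal replies: Kb5, Ka5, Kb4, Kb3, Ka3.
In check but a legal move exists → not checkmate.

no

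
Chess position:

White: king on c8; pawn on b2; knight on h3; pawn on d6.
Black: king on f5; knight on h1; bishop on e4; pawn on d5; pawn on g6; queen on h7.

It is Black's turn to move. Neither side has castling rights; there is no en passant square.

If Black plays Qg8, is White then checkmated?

no

After Qg8: white king on c8; in check: yes, from the black queen on g8.
White has 3 legal replies: Kd7, Kc7, Kb7.
In check but a legal move exists → not checkmate.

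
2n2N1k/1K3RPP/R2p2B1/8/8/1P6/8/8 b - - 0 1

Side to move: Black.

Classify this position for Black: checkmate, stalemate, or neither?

Black to move; black king on h8.
In check: yes, from the white pawn on g7.
King squares — g7: attacked by Rf7; h7: attacked by Bg6; g8: attacked by Ph7.
Legal moves for Black: none.
In check with no legal moves → checkmate.

checkmate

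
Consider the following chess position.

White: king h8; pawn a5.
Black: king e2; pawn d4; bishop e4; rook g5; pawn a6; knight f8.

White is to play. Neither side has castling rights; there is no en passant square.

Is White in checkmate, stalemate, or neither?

stalemate

White to move; white king on h8.
In check: no.
King squares — g7: attacked by Rg5; h7: attacked by Be4; g8: attacked by Rg5.
Legal moves for White: none.
Not in check and no legal moves → stalemate.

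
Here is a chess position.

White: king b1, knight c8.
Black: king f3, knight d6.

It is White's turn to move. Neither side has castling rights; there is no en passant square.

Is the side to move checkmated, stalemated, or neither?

White to move; white king on b1.
In check: no.
Legal moves for White: Ne7, Na7, Nxd6, Nb6, Kc2, Kb2, Ka2, Kc1, Ka1.
White has 9 legal moves and is not in check → neither.

neither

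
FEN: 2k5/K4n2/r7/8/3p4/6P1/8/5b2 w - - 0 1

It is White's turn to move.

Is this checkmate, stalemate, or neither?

checkmate

White to move; white king on a7.
In check: yes, from the black rook on a6.
King squares — a6: attacked by Bf1; b6: attacked by Ra6; b7: attacked by Kc8; a8: attacked by Ra6; b8: attacked by Kc8.
Legal moves for White: none.
In check with no legal moves → checkmate.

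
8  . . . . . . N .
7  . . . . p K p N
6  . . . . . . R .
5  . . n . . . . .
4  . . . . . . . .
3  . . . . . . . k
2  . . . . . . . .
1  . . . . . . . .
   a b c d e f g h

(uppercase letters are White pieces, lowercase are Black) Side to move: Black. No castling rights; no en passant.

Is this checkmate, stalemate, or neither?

Black to move; black king on h3.
In check: no.
Legal moves for Black: Nd7, Nb7, Ne6, Na6, Ne4, Na4, Nd3, Nb3, Kh4, Kh2, e6, e5.
Black has 12 legal moves and is not in check → neither.

neither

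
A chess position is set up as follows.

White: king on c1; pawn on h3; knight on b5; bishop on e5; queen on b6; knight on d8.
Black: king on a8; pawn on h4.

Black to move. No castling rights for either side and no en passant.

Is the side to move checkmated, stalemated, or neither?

Black to move; black king on a8.
In check: no.
King squares — a7: attacked by Nb5; b7: attacked by Qb6; b8: attacked by Be5.
Legal moves for Black: none.
Not in check and no legal moves → stalemate.

stalemate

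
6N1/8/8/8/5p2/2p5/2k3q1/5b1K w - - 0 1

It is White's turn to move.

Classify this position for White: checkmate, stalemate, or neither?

checkmate

White to move; white king on h1.
In check: yes, from the black queen on g2.
King squares — g1: attacked by Qg2; g2: attacked by Bf1; h2: attacked by Qg2.
Legal moves for White: none.
In check with no legal moves → checkmate.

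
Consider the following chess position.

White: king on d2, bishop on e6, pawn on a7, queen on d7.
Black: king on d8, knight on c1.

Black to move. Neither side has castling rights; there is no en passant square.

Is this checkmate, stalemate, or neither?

checkmate

Black to move; black king on d8.
In check: yes, from the white queen on d7.
King squares — c7: attacked by Qd7; d7: attacked by Be6; e7: attacked by Qd7; c8: attacked by Qd7; e8: attacked by Qd7.
Legal moves for Black: none.
In check with no legal moves → checkmate.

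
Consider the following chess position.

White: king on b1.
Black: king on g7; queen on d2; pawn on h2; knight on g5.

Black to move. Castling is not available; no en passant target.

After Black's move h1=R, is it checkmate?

After h1=R: white king on b1; in check: yes, from the black rook on h1.
King squares — a1: attacked by Rh1; c1: attacked by Rh1; a2: attacked by Qd2; b2: attacked by Qd2; c2: attacked by Qd2.
White has no legal moves → checkmate.

yes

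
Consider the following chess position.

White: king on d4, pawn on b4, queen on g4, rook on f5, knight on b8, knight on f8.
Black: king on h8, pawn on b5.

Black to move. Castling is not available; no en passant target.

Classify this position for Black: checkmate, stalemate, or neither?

stalemate

Black to move; black king on h8.
In check: no.
King squares — g7: attacked by Qg4; h7: attacked by Nf8; g8: attacked by Qg4.
Legal moves for Black: none.
Not in check and no legal moves → stalemate.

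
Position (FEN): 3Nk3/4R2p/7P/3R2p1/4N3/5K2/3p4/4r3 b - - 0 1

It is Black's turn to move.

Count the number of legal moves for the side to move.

Black to move; king on e8.
In check: yes, from the white rook on e7.
Legal moves: Kf8, Kxe7.
Count: 2.

2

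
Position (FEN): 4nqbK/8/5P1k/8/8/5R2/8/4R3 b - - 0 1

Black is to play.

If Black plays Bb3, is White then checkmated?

After Bb3: white king on h8; in check: yes, from the black queen on f8.
King squares — g7: attacked by Kh6; h7: attacked by Kh6; g8: attacked by Bb3.
White has no legal moves → checkmate.

yes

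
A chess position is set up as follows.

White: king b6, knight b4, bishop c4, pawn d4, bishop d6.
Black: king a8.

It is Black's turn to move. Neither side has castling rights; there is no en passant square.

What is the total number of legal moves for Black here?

Black to move; king on a8.
In check: no.
Legal moves: none.
Count: 0.

0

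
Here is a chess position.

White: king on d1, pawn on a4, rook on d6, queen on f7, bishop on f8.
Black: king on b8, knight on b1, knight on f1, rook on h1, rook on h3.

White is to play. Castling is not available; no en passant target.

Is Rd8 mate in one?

After Rd8: black king on b8; in check: yes, from the white rook on d8.
King squares — a7: attacked by Qf7; b7: attacked by Qf7; c7: attacked by Qf7; a8: attacked by Rd8; c8: attacked by Rd8.
Black has no legal moves → checkmate.

yes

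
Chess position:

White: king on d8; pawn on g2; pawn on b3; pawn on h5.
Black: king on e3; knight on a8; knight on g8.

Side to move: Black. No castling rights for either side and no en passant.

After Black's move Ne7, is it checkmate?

After Ne7: white king on d8; in check: no.
White is not in check, so this cannot be checkmate.

no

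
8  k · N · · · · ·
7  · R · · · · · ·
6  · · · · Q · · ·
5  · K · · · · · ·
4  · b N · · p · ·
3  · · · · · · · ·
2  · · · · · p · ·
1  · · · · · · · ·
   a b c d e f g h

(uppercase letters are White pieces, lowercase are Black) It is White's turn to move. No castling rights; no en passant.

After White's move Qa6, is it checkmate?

After Qa6: black king on a8; in check: yes, from the white queen on a6.
King squares — a7: attacked by Qa6; b7: attacked by Qa6; b8: attacked by Rb7.
Black has no legal moves → checkmate.

yes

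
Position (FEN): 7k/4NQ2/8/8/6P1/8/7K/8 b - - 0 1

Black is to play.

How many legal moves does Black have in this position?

0

Black to move; king on h8.
In check: no.
Legal moves: none.
Count: 0.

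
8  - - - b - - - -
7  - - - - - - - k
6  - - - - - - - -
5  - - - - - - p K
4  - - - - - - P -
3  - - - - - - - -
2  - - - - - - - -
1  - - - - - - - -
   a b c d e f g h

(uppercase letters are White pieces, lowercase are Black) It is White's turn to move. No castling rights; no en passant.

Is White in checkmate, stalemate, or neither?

stalemate

White to move; white king on h5.
In check: no.
King squares — g4: own pawn; h4: attacked by Pg5; g5: attacked by Bd8; g6: attacked by Kh7; h6: attacked by Kh7.
Legal moves for White: none.
Not in check and no legal moves → stalemate.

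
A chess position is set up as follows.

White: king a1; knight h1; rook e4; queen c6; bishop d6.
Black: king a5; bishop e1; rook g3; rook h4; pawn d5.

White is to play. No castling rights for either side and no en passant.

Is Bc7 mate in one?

yes

After Bc7: black king on a5; in check: yes, from the white bishop on c7.
King squares — a4: attacked by Re4; b4: attacked by Re4; b5: attacked by Qc6; a6: attacked by Qc6; b6: attacked by Qc6.
Black has no legal moves → checkmate.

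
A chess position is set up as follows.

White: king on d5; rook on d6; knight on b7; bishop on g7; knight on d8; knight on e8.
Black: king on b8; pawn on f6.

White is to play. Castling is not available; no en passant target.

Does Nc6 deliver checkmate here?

After Nc6: black king on b8; in check: yes, from the white knight on c6.
Black has 3 legal replies: Kc8, Ka8, Kxb7.
In check but a legal move exists → not checkmate.

no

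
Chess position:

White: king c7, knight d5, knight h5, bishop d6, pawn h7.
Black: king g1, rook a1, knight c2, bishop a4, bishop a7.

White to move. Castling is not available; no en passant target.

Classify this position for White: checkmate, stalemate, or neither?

neither

White to move; white king on c7.
In check: no.
Legal moves for White include: Kd8, Kc8, Kb7, Bf8, Be7, Be5, Bc5+, Bf4, Bb4, Bg3, Ba3, Bh2+, Ng7, Nhf6, Nhf4, Ng3, Ne7, Ndf6, ... (list truncated; more exist).
White has legal moves and is not in check → neither.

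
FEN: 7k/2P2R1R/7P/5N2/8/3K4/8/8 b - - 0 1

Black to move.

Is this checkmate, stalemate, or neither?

neither

Black to move; black king on h8.
In check: yes, from the white rook on h7.
King squares — g7: attacked by Nf5; h7: attacked by Rf7; g8: available.
Legal moves for Black: Kg8.
Black is in check but has 1 legal move → neither.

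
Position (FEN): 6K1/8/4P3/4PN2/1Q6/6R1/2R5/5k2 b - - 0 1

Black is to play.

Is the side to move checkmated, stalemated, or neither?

stalemate

Black to move; black king on f1.
In check: no.
King squares — e1: attacked by Qb4; g1: attacked by Rg3; e2: attacked by Rc2; f2: attacked by Rc2; g2: attacked by Rc2.
Legal moves for Black: none.
Not in check and no legal moves → stalemate.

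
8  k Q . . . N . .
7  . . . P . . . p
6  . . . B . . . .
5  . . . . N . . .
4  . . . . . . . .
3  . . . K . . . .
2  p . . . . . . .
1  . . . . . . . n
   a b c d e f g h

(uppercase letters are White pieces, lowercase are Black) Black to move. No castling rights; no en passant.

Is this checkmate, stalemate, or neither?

checkmate

Black to move; black king on a8.
In check: yes, from the white queen on b8.
King squares — a7: attacked by Qb8; b7: attacked by Qb8; b8: attacked by Bd6.
Legal moves for Black: none.
In check with no legal moves → checkmate.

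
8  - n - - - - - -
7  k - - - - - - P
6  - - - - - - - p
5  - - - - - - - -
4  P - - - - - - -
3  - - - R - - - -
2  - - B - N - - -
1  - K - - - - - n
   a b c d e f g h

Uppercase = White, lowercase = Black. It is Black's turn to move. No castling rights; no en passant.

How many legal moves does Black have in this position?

Black to move; king on a7.
In check: no.
Legal moves: Nd7, Nc6, Na6, Ka8, Kb7, Kb6, Ka6, Ng3, Nf2, h5.
Count: 10.

10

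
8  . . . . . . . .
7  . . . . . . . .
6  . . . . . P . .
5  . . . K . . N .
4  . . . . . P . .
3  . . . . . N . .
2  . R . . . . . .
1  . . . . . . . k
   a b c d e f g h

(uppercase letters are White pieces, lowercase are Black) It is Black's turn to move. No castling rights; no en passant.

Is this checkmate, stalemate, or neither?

stalemate

Black to move; black king on h1.
In check: no.
King squares — g1: attacked by Nf3; g2: attacked by Rb2; h2: attacked by Rb2.
Legal moves for Black: none.
Not in check and no legal moves → stalemate.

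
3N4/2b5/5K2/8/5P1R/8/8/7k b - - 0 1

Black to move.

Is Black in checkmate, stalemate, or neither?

Black to move; black king on h1.
In check: yes, from the white rook on h4.
King squares — g1: available; g2: available; h2: attacked by Rh4.
Legal moves for Black: Kg2, Kg1.
Black is in check but has 2 legal moves → neither.

neither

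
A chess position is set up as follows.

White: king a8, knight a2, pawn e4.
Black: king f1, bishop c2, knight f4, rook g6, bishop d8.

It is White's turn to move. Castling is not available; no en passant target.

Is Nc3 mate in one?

no

After Nc3: black king on f1; in check: no.
Black is not in check, so this cannot be checkmate.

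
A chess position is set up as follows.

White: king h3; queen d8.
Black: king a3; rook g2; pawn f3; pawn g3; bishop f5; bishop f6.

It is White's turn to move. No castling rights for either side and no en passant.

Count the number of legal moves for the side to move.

White to move; king on h3.
In check: yes, from the black bishop on f5.
Legal moves: none.
Count: 0.

0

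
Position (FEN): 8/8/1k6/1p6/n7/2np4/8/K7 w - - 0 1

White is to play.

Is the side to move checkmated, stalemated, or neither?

stalemate

White to move; white king on a1.
In check: no.
King squares — b1: attacked by Nc3; a2: attacked by Nc3; b2: attacked by Na4.
Legal moves for White: none.
Not in check and no legal moves → stalemate.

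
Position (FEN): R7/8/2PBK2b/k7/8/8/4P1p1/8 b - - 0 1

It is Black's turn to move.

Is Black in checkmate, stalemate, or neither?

neither

Black to move; black king on a5.
In check: yes, from the white rook on a8.
Legal moves for Black: Kb6, Kb5.
Black is in check but has 2 legal moves → neither.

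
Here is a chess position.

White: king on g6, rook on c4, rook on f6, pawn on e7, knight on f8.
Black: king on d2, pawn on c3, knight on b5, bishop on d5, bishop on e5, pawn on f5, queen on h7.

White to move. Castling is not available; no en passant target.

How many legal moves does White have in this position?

White to move; king on g6.
In check: yes, from the black queen on h7.
Legal moves: Kxh7, Kg5, Nxh7.
Count: 3.

3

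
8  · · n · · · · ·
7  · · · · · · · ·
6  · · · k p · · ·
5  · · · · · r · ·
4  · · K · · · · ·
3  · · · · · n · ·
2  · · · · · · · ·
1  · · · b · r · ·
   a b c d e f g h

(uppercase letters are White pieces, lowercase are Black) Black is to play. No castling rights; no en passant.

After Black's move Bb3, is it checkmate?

no

After Bb3: white king on c4; in check: yes, from the black bishop on b3.
White has 4 legal replies: Kb4, Kd3, Kc3, Kxb3.
In check but a legal move exists → not checkmate.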